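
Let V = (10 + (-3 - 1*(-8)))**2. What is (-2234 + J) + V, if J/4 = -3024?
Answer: -14105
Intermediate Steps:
J = -12096 (J = 4*(-3024) = -12096)
V = 225 (V = (10 + (-3 + 8))**2 = (10 + 5)**2 = 15**2 = 225)
(-2234 + J) + V = (-2234 - 12096) + 225 = -14330 + 225 = -14105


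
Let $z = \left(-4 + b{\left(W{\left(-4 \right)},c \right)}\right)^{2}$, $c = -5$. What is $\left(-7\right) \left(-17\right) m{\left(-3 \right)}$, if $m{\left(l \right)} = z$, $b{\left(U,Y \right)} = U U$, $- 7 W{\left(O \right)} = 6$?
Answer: $\frac{435200}{343} \approx 1268.8$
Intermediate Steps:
$W{\left(O \right)} = - \frac{6}{7}$ ($W{\left(O \right)} = \left(- \frac{1}{7}\right) 6 = - \frac{6}{7}$)
$b{\left(U,Y \right)} = U^{2}$
$z = \frac{25600}{2401}$ ($z = \left(-4 + \left(- \frac{6}{7}\right)^{2}\right)^{2} = \left(-4 + \frac{36}{49}\right)^{2} = \left(- \frac{160}{49}\right)^{2} = \frac{25600}{2401} \approx 10.662$)
$m{\left(l \right)} = \frac{25600}{2401}$
$\left(-7\right) \left(-17\right) m{\left(-3 \right)} = \left(-7\right) \left(-17\right) \frac{25600}{2401} = 119 \cdot \frac{25600}{2401} = \frac{435200}{343}$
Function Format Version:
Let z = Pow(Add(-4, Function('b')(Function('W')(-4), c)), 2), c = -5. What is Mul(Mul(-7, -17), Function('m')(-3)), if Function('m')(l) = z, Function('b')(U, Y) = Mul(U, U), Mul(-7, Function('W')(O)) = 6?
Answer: Rational(435200, 343) ≈ 1268.8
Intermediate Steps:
Function('W')(O) = Rational(-6, 7) (Function('W')(O) = Mul(Rational(-1, 7), 6) = Rational(-6, 7))
Function('b')(U, Y) = Pow(U, 2)
z = Rational(25600, 2401) (z = Pow(Add(-4, Pow(Rational(-6, 7), 2)), 2) = Pow(Add(-4, Rational(36, 49)), 2) = Pow(Rational(-160, 49), 2) = Rational(25600, 2401) ≈ 10.662)
Function('m')(l) = Rational(25600, 2401)
Mul(Mul(-7, -17), Function('m')(-3)) = Mul(Mul(-7, -17), Rational(25600, 2401)) = Mul(119, Rational(25600, 2401)) = Rational(435200, 343)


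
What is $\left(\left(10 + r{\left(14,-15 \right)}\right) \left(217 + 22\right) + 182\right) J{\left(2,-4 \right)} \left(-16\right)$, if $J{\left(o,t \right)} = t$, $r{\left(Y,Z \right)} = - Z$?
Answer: $394048$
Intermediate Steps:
$\left(\left(10 + r{\left(14,-15 \right)}\right) \left(217 + 22\right) + 182\right) J{\left(2,-4 \right)} \left(-16\right) = \left(\left(10 - -15\right) \left(217 + 22\right) + 182\right) \left(\left(-4\right) \left(-16\right)\right) = \left(\left(10 + 15\right) 239 + 182\right) 64 = \left(25 \cdot 239 + 182\right) 64 = \left(5975 + 182\right) 64 = 6157 \cdot 64 = 394048$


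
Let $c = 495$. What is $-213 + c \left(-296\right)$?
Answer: $-146733$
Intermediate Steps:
$-213 + c \left(-296\right) = -213 + 495 \left(-296\right) = -213 - 146520 = -146733$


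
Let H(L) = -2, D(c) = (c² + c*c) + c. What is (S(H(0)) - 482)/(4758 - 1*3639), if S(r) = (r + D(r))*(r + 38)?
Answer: -338/1119 ≈ -0.30206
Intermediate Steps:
D(c) = c + 2*c² (D(c) = (c² + c²) + c = 2*c² + c = c + 2*c²)
S(r) = (38 + r)*(r + r*(1 + 2*r)) (S(r) = (r + r*(1 + 2*r))*(r + 38) = (r + r*(1 + 2*r))*(38 + r) = (38 + r)*(r + r*(1 + 2*r)))
(S(H(0)) - 482)/(4758 - 1*3639) = (2*(-2)*(38 + (-2)² + 39*(-2)) - 482)/(4758 - 1*3639) = (2*(-2)*(38 + 4 - 78) - 482)/(4758 - 3639) = (2*(-2)*(-36) - 482)/1119 = (144 - 482)*(1/1119) = -338*1/1119 = -338/1119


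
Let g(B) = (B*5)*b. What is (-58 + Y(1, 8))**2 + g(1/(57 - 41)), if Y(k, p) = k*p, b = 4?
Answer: 10005/4 ≈ 2501.3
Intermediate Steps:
g(B) = 20*B (g(B) = (B*5)*4 = (5*B)*4 = 20*B)
(-58 + Y(1, 8))**2 + g(1/(57 - 41)) = (-58 + 1*8)**2 + 20/(57 - 41) = (-58 + 8)**2 + 20/16 = (-50)**2 + 20*(1/16) = 2500 + 5/4 = 10005/4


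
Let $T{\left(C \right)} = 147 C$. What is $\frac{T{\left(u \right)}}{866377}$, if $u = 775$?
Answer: $\frac{113925}{866377} \approx 0.1315$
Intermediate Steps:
$\frac{T{\left(u \right)}}{866377} = \frac{147 \cdot 775}{866377} = 113925 \cdot \frac{1}{866377} = \frac{113925}{866377}$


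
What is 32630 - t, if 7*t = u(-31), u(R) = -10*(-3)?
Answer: 228380/7 ≈ 32626.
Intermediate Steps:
u(R) = 30
t = 30/7 (t = (⅐)*30 = 30/7 ≈ 4.2857)
32630 - t = 32630 - 1*30/7 = 32630 - 30/7 = 228380/7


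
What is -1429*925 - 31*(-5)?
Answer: -1321670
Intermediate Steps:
-1429*925 - 31*(-5) = -1321825 + 155 = -1321670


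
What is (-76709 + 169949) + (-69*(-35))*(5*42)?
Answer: 600390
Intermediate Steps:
(-76709 + 169949) + (-69*(-35))*(5*42) = 93240 + 2415*210 = 93240 + 507150 = 600390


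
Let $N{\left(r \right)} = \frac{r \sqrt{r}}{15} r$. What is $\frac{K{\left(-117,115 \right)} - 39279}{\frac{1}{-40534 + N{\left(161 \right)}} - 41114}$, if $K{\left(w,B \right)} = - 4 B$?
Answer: $\frac{427247235849221163404}{442030319575370460229} - \frac{15451119285 \sqrt{161}}{442030319575370460229} \approx 0.96656$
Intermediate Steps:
$N{\left(r \right)} = \frac{r^{\frac{5}{2}}}{15}$ ($N{\left(r \right)} = r^{\frac{3}{2}} \cdot \frac{1}{15} r = \frac{r^{\frac{3}{2}}}{15} r = \frac{r^{\frac{5}{2}}}{15}$)
$\frac{K{\left(-117,115 \right)} - 39279}{\frac{1}{-40534 + N{\left(161 \right)}} - 41114} = \frac{\left(-4\right) 115 - 39279}{\frac{1}{-40534 + \frac{161^{\frac{5}{2}}}{15}} - 41114} = \frac{-460 - 39279}{\frac{1}{-40534 + \frac{25921 \sqrt{161}}{15}} - 41114} = - \frac{39739}{\frac{1}{-40534 + \frac{25921 \sqrt{161}}{15}} - 41114} = - \frac{39739}{-41114 + \frac{1}{-40534 + \frac{25921 \sqrt{161}}{15}}}$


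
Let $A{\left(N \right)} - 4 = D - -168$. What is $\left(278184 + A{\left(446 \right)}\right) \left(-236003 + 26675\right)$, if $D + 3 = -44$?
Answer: $-58257866352$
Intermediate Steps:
$D = -47$ ($D = -3 - 44 = -47$)
$A{\left(N \right)} = 125$ ($A{\left(N \right)} = 4 - -121 = 4 + \left(-47 + 168\right) = 4 + 121 = 125$)
$\left(278184 + A{\left(446 \right)}\right) \left(-236003 + 26675\right) = \left(278184 + 125\right) \left(-236003 + 26675\right) = 278309 \left(-209328\right) = -58257866352$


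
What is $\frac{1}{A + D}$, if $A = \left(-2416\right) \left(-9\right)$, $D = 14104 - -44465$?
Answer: $\frac{1}{80313} \approx 1.2451 \cdot 10^{-5}$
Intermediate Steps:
$D = 58569$ ($D = 14104 + 44465 = 58569$)
$A = 21744$
$\frac{1}{A + D} = \frac{1}{21744 + 58569} = \frac{1}{80313}$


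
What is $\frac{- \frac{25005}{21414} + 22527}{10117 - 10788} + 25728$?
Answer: $\frac{123065987953}{4789598} \approx 25694.0$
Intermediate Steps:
$\frac{- \frac{25005}{21414} + 22527}{10117 - 10788} + 25728 = \frac{\left(-25005\right) \frac{1}{21414} + 22527}{-671} + 25728 = \left(- \frac{8335}{7138} + 22527\right) \left(- \frac{1}{671}\right) + 25728 = \frac{160789391}{7138} \left(- \frac{1}{671}\right) + 25728 = - \frac{160789391}{4789598} + 25728 = \frac{123065987953}{4789598}$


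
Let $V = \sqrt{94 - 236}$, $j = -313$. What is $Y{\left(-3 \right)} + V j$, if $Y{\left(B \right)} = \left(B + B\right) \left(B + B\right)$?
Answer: $36 - 313 i \sqrt{142} \approx 36.0 - 3729.8 i$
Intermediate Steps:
$Y{\left(B \right)} = 4 B^{2}$ ($Y{\left(B \right)} = 2 B 2 B = 4 B^{2}$)
$V = i \sqrt{142}$ ($V = \sqrt{-142} = i \sqrt{142} \approx 11.916 i$)
$Y{\left(-3 \right)} + V j = 4 \left(-3\right)^{2} + i \sqrt{142} \left(-313\right) = 4 \cdot 9 - 313 i \sqrt{142} = 36 - 313 i \sqrt{142}$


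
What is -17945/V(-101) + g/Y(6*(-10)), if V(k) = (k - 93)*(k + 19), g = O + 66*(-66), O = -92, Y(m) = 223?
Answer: -770727/36572 ≈ -21.074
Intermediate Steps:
g = -4448 (g = -92 + 66*(-66) = -92 - 4356 = -4448)
V(k) = (-93 + k)*(19 + k)
-17945/V(-101) + g/Y(6*(-10)) = -17945/(-1767 + (-101)**2 - 74*(-101)) - 4448/223 = -17945/(-1767 + 10201 + 7474) - 4448*1/223 = -17945/15908 - 4448/223 = -17945*1/15908 - 4448/223 = -185/164 - 4448/223 = -770727/36572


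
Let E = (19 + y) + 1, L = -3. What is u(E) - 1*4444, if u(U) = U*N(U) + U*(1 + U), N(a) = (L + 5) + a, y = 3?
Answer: -3317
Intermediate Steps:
N(a) = 2 + a (N(a) = (-3 + 5) + a = 2 + a)
E = 23 (E = (19 + 3) + 1 = 22 + 1 = 23)
u(U) = U*(1 + U) + U*(2 + U) (u(U) = U*(2 + U) + U*(1 + U) = U*(1 + U) + U*(2 + U))
u(E) - 1*4444 = 23*(3 + 2*23) - 1*4444 = 23*(3 + 46) - 4444 = 23*49 - 4444 = 1127 - 4444 = -3317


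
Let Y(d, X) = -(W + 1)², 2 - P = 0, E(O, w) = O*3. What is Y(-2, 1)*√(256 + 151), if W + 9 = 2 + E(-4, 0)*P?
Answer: -900*√407 ≈ -18157.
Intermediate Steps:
E(O, w) = 3*O
P = 2 (P = 2 - 1*0 = 2 + 0 = 2)
W = -31 (W = -9 + (2 + (3*(-4))*2) = -9 + (2 - 12*2) = -9 + (2 - 24) = -9 - 22 = -31)
Y(d, X) = -900 (Y(d, X) = -(-31 + 1)² = -1*(-30)² = -1*900 = -900)
Y(-2, 1)*√(256 + 151) = -900*√(256 + 151) = -900*√407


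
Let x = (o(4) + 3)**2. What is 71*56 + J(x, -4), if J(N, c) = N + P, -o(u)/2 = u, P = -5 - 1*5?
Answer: 3991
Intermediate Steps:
P = -10 (P = -5 - 5 = -10)
o(u) = -2*u
x = 25 (x = (-2*4 + 3)**2 = (-8 + 3)**2 = (-5)**2 = 25)
J(N, c) = -10 + N (J(N, c) = N - 10 = -10 + N)
71*56 + J(x, -4) = 71*56 + (-10 + 25) = 3976 + 15 = 3991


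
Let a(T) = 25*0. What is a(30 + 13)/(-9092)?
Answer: 0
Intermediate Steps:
a(T) = 0
a(30 + 13)/(-9092) = 0/(-9092) = 0*(-1/9092) = 0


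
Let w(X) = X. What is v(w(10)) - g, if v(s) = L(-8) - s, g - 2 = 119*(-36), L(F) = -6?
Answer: 4266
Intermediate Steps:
g = -4282 (g = 2 + 119*(-36) = 2 - 4284 = -4282)
v(s) = -6 - s
v(w(10)) - g = (-6 - 1*10) - 1*(-4282) = (-6 - 10) + 4282 = -16 + 4282 = 4266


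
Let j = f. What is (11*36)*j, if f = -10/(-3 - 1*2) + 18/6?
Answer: 1980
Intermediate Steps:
f = 5 (f = -10/(-3 - 2) + 18*(⅙) = -10/(-5) + 3 = -10*(-⅕) + 3 = 2 + 3 = 5)
j = 5
(11*36)*j = (11*36)*5 = 396*5 = 1980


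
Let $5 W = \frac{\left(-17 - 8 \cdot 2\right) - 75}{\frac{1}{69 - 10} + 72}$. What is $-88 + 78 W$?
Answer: $- \frac{2366576}{21245} \approx -111.39$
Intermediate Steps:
$W = - \frac{6372}{21245}$ ($W = \frac{\left(\left(-17 - 8 \cdot 2\right) - 75\right) \frac{1}{\frac{1}{69 - 10} + 72}}{5} = \frac{\left(\left(-17 - 16\right) - 75\right) \frac{1}{\frac{1}{59} + 72}}{5} = \frac{\left(-33 - 75\right) \frac{1}{\frac{4249}{59}}}{5} = \frac{\left(-108\right) \frac{59}{4249}}{5} = \frac{1}{5} \left(- \frac{6372}{4249}\right) = - \frac{6372}{21245} \approx -0.29993$)
$-88 + 78 W = -88 + 78 \left(- \frac{6372}{21245}\right) = -88 - \frac{497016}{21245} = - \frac{2366576}{21245}$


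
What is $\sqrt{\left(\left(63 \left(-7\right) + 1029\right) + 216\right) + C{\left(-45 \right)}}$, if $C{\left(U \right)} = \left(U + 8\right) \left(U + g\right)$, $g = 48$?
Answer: $3 \sqrt{77} \approx 26.325$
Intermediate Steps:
$C{\left(U \right)} = \left(8 + U\right) \left(48 + U\right)$ ($C{\left(U \right)} = \left(U + 8\right) \left(U + 48\right) = \left(8 + U\right) \left(48 + U\right)$)
$\sqrt{\left(\left(63 \left(-7\right) + 1029\right) + 216\right) + C{\left(-45 \right)}} = \sqrt{\left(\left(63 \left(-7\right) + 1029\right) + 216\right) + \left(384 + \left(-45\right)^{2} + 56 \left(-45\right)\right)} = \sqrt{\left(\left(-441 + 1029\right) + 216\right) + \left(384 + 2025 - 2520\right)} = \sqrt{\left(588 + 216\right) - 111} = \sqrt{804 - 111} = \sqrt{693} = 3 \sqrt{77}$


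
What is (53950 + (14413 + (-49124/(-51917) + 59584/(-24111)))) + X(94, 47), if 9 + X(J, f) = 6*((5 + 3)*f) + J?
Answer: 4658068038436/65882673 ≈ 70703.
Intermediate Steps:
X(J, f) = -9 + J + 48*f (X(J, f) = -9 + (6*((5 + 3)*f) + J) = -9 + (6*(8*f) + J) = -9 + (48*f + J) = -9 + (J + 48*f) = -9 + J + 48*f)
(53950 + (14413 + (-49124/(-51917) + 59584/(-24111)))) + X(94, 47) = (53950 + (14413 + (-49124/(-51917) + 59584/(-24111)))) + (-9 + 94 + 48*47) = (53950 + (14413 + (-49124*(-1/51917) + 59584*(-1/24111)))) + (-9 + 94 + 2256) = (53950 + (14413 + (49124/51917 - 3136/1269))) + 2341 = (53950 + (14413 - 100473356/65882673)) + 2341 = (53950 + 949466492593/65882673) + 2341 = 4503836700943/65882673 + 2341 = 4658068038436/65882673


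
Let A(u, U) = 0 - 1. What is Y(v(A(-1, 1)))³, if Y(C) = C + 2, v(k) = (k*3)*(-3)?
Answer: 1331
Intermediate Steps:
A(u, U) = -1
v(k) = -9*k (v(k) = (3*k)*(-3) = -9*k)
Y(C) = 2 + C
Y(v(A(-1, 1)))³ = (2 - 9*(-1))³ = (2 + 9)³ = 11³ = 1331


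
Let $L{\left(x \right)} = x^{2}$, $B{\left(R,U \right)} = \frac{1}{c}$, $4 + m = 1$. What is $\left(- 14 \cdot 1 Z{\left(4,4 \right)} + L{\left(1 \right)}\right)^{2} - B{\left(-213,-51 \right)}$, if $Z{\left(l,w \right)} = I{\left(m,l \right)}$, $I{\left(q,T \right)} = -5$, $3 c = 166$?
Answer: $\frac{836803}{166} \approx 5041.0$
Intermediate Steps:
$m = -3$ ($m = -4 + 1 = -3$)
$c = \frac{166}{3}$ ($c = \frac{1}{3} \cdot 166 = \frac{166}{3} \approx 55.333$)
$Z{\left(l,w \right)} = -5$
$B{\left(R,U \right)} = \frac{3}{166}$ ($B{\left(R,U \right)} = \frac{1}{\frac{166}{3}} = \frac{3}{166}$)
$\left(- 14 \cdot 1 Z{\left(4,4 \right)} + L{\left(1 \right)}\right)^{2} - B{\left(-213,-51 \right)} = \left(- 14 \cdot 1 \left(-5\right) + 1^{2}\right)^{2} - \frac{3}{166} = \left(\left(-14\right) \left(-5\right) + 1\right)^{2} - \frac{3}{166} = \left(70 + 1\right)^{2} - \frac{3}{166} = 71^{2} - \frac{3}{166} = 5041 - \frac{3}{166} = \frac{836803}{166}$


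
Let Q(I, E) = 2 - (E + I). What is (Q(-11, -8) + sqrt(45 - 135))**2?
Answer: 351 + 126*I*sqrt(10) ≈ 351.0 + 398.45*I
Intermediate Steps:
Q(I, E) = 2 - E - I (Q(I, E) = 2 + (-E - I) = 2 - E - I)
(Q(-11, -8) + sqrt(45 - 135))**2 = ((2 - 1*(-8) - 1*(-11)) + sqrt(45 - 135))**2 = ((2 + 8 + 11) + sqrt(-90))**2 = (21 + 3*I*sqrt(10))**2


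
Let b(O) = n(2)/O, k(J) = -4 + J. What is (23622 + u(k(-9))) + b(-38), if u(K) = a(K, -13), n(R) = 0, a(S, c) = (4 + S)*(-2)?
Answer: 23640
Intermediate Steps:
a(S, c) = -8 - 2*S
u(K) = -8 - 2*K
b(O) = 0 (b(O) = 0/O = 0)
(23622 + u(k(-9))) + b(-38) = (23622 + (-8 - 2*(-4 - 9))) + 0 = (23622 + (-8 - 2*(-13))) + 0 = (23622 + (-8 + 26)) + 0 = (23622 + 18) + 0 = 23640 + 0 = 23640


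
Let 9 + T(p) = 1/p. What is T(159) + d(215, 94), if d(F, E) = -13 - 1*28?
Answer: -7949/159 ≈ -49.994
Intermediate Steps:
T(p) = -9 + 1/p
d(F, E) = -41 (d(F, E) = -13 - 28 = -41)
T(159) + d(215, 94) = (-9 + 1/159) - 41 = -1430/159 - 41 = -7949/159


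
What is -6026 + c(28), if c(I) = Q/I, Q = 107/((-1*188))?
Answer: -31720971/5264 ≈ -6026.0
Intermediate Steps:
Q = -107/188 (Q = 107/(-188) = 107*(-1/188) = -107/188 ≈ -0.56915)
c(I) = -107/(188*I)
-6026 + c(28) = -6026 - 107/188/28 = -6026 - 107/188*1/28 = -6026 - 107/5264 = -31720971/5264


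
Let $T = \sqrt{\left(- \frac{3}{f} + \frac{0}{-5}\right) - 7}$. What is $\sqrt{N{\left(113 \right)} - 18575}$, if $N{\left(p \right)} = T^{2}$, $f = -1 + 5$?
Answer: $\frac{3 i \sqrt{8259}}{2} \approx 136.32 i$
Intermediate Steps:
$f = 4$
$T = \frac{i \sqrt{31}}{2}$ ($T = \sqrt{\left(- \frac{3}{4} + \frac{0}{-5}\right) - 7} = \sqrt{\left(\left(-3\right) \frac{1}{4} + 0 \left(- \frac{1}{5}\right)\right) - 7} = \sqrt{\left(- \frac{3}{4} + 0\right) - 7} = \sqrt{- \frac{3}{4} - 7} = \sqrt{- \frac{31}{4}} = \frac{i \sqrt{31}}{2} \approx 2.7839 i$)
$N{\left(p \right)} = - \frac{31}{4}$ ($N{\left(p \right)} = \left(\frac{i \sqrt{31}}{2}\right)^{2} = - \frac{31}{4}$)
$\sqrt{N{\left(113 \right)} - 18575} = \sqrt{- \frac{31}{4} - 18575} = \sqrt{- \frac{74331}{4}} = \frac{3 i \sqrt{8259}}{2}$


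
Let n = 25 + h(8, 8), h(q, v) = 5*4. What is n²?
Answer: 2025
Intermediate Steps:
h(q, v) = 20
n = 45 (n = 25 + 20 = 45)
n² = 45² = 2025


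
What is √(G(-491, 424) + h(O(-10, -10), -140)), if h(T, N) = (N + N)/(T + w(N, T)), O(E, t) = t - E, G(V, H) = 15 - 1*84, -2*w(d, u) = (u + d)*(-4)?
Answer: 2*I*√17 ≈ 8.2462*I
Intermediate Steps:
w(d, u) = 2*d + 2*u (w(d, u) = -(u + d)*(-4)/2 = -(d + u)*(-4)/2 = -(-4*d - 4*u)/2 = 2*d + 2*u)
G(V, H) = -69 (G(V, H) = 15 - 84 = -69)
h(T, N) = 2*N/(2*N + 3*T) (h(T, N) = (N + N)/(T + (2*N + 2*T)) = (2*N)/(2*N + 3*T) = 2*N/(2*N + 3*T))
√(G(-491, 424) + h(O(-10, -10), -140)) = √(-69 + 2*(-140)/(2*(-140) + 3*(-10 - 1*(-10)))) = √(-69 + 2*(-140)/(-280 + 3*(-10 + 10))) = √(-69 + 2*(-140)/(-280 + 3*0)) = √(-69 + 2*(-140)/(-280 + 0)) = √(-69 + 2*(-140)/(-280)) = √(-69 + 2*(-140)*(-1/280)) = √(-69 + 1) = √(-68) = 2*I*√17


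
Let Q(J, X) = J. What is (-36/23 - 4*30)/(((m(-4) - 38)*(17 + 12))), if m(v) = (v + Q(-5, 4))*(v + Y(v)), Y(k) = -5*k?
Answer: 1398/60697 ≈ 0.023032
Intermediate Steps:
m(v) = -4*v*(-5 + v) (m(v) = (v - 5)*(v - 5*v) = (-5 + v)*(-4*v) = -4*v*(-5 + v))
(-36/23 - 4*30)/(((m(-4) - 38)*(17 + 12))) = (-36/23 - 4*30)/(((4*(-4)*(5 - 1*(-4)) - 38)*(17 + 12))) = (-36*1/23 - 120)/(((4*(-4)*(5 + 4) - 38)*29)) = (-36/23 - 120)/(((4*(-4)*9 - 38)*29)) = -2796*1/(29*(-144 - 38))/23 = -2796/(23*((-182*29))) = -2796/23/(-5278) = -2796/23*(-1/5278) = 1398/60697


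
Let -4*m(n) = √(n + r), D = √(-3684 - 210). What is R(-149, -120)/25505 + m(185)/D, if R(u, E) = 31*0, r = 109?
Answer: 7*I*√649/2596 ≈ 0.068694*I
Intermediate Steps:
R(u, E) = 0
D = I*√3894 (D = √(-3894) = I*√3894 ≈ 62.402*I)
m(n) = -√(109 + n)/4 (m(n) = -√(n + 109)/4 = -√(109 + n)/4)
R(-149, -120)/25505 + m(185)/D = 0/25505 + (-√(109 + 185)/4)/((I*√3894)) = 0*(1/25505) + (-7*√6/4)*(-I*√3894/3894) = 0 + (-7*√6/4)*(-I*√3894/3894) = 0 + 7*I*√649/2596 = 7*I*√649/2596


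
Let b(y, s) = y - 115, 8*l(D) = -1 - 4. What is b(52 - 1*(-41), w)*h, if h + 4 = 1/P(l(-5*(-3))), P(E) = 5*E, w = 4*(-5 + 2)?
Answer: 2376/25 ≈ 95.040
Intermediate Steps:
w = -12 (w = 4*(-3) = -12)
l(D) = -5/8 (l(D) = (-1 - 4)/8 = (⅛)*(-5) = -5/8)
b(y, s) = -115 + y
h = -108/25 (h = -4 + 1/(5*(-5/8)) = -4 + 1/(-25/8) = -4 - 8/25 = -108/25 ≈ -4.3200)
b(52 - 1*(-41), w)*h = (-115 + (52 - 1*(-41)))*(-108/25) = (-115 + (52 + 41))*(-108/25) = (-115 + 93)*(-108/25) = -22*(-108/25) = 2376/25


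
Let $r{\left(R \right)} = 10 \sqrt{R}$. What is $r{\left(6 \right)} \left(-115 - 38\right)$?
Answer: $- 1530 \sqrt{6} \approx -3747.7$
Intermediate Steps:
$r{\left(6 \right)} \left(-115 - 38\right) = 10 \sqrt{6} \left(-115 - 38\right) = 10 \sqrt{6} \left(-153\right) = - 1530 \sqrt{6}$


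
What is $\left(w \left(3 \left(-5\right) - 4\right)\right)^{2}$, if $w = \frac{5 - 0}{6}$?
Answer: $\frac{9025}{36} \approx 250.69$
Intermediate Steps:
$w = \frac{5}{6}$ ($w = \left(5 + 0\right) \frac{1}{6} = 5 \cdot \frac{1}{6} = \frac{5}{6} \approx 0.83333$)
$\left(w \left(3 \left(-5\right) - 4\right)\right)^{2} = \left(\frac{5 \left(3 \left(-5\right) - 4\right)}{6}\right)^{2} = \left(\frac{5 \left(-15 - 4\right)}{6}\right)^{2} = \left(\frac{5}{6} \left(-19\right)\right)^{2} = \left(- \frac{95}{6}\right)^{2} = \frac{9025}{36}$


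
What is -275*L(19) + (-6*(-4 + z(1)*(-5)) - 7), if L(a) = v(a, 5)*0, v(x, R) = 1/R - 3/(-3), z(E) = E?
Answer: 47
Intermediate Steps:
v(x, R) = 1 + 1/R (v(x, R) = 1/R - 3*(-⅓) = 1/R + 1 = 1 + 1/R)
L(a) = 0 (L(a) = ((1 + 5)/5)*0 = ((⅕)*6)*0 = (6/5)*0 = 0)
-275*L(19) + (-6*(-4 + z(1)*(-5)) - 7) = -275*0 + (-6*(-4 + 1*(-5)) - 7) = 0 + (-6*(-4 - 5) - 7) = 0 + (-6*(-9) - 7) = 0 + (54 - 7) = 0 + 47 = 47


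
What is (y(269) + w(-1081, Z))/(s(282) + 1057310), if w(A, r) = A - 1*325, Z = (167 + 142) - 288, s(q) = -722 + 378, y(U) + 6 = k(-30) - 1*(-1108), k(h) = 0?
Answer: -152/528483 ≈ -0.00028762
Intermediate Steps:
y(U) = 1102 (y(U) = -6 + (0 - 1*(-1108)) = -6 + (0 + 1108) = -6 + 1108 = 1102)
s(q) = -344
Z = 21 (Z = 309 - 288 = 21)
w(A, r) = -325 + A (w(A, r) = A - 325 = -325 + A)
(y(269) + w(-1081, Z))/(s(282) + 1057310) = (1102 + (-325 - 1081))/(-344 + 1057310) = (1102 - 1406)/1056966 = -304*1/1056966 = -152/528483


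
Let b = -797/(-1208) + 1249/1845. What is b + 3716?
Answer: 8285051417/2228760 ≈ 3717.3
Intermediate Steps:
b = 2979257/2228760 (b = -797*(-1/1208) + 1249*(1/1845) = 797/1208 + 1249/1845 = 2979257/2228760 ≈ 1.3367)
b + 3716 = 2979257/2228760 + 3716 = 8285051417/2228760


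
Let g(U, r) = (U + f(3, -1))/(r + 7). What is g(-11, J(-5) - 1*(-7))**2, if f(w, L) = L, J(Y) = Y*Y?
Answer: 16/169 ≈ 0.094675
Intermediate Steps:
J(Y) = Y**2
g(U, r) = (-1 + U)/(7 + r) (g(U, r) = (U - 1)/(r + 7) = (-1 + U)/(7 + r))
g(-11, J(-5) - 1*(-7))**2 = ((-1 - 11)/(7 + ((-5)**2 - 1*(-7))))**2 = (-12/(7 + (25 + 7)))**2 = (-12/(7 + 32))**2 = (-12/39)**2 = ((1/39)*(-12))**2 = (-4/13)**2 = 16/169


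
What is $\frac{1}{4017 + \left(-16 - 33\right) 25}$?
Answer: $\frac{1}{2792} \approx 0.00035817$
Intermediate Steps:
$\frac{1}{4017 + \left(-16 - 33\right) 25} = \frac{1}{4017 - 1225} = \frac{1}{2792}$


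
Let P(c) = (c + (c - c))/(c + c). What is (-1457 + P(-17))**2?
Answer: 8485569/4 ≈ 2.1214e+6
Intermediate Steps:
P(c) = 1/2 (P(c) = (c + 0)/((2*c)) = c*(1/(2*c)) = 1/2)
(-1457 + P(-17))**2 = (-1457 + 1/2)**2 = (-2913/2)**2 = 8485569/4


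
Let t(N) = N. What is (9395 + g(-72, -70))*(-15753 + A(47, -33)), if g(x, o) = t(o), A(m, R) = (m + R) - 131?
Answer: -147987750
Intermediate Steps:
A(m, R) = -131 + R + m (A(m, R) = (R + m) - 131 = -131 + R + m)
g(x, o) = o
(9395 + g(-72, -70))*(-15753 + A(47, -33)) = (9395 - 70)*(-15753 + (-131 - 33 + 47)) = 9325*(-15753 - 117) = 9325*(-15870) = -147987750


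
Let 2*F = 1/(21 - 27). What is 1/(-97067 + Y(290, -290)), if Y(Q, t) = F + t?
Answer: -12/1168285 ≈ -1.0271e-5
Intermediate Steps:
F = -1/12 (F = 1/(2*(21 - 27)) = (1/2)/(-6) = (1/2)*(-1/6) = -1/12 ≈ -0.083333)
Y(Q, t) = -1/12 + t
1/(-97067 + Y(290, -290)) = 1/(-97067 + (-1/12 - 290)) = 1/(-97067 - 3481/12) = 1/(-1168285/12) = -12/1168285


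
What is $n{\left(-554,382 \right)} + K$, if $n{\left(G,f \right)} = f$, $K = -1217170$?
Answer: $-1216788$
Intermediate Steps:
$n{\left(-554,382 \right)} + K = 382 - 1217170 = -1216788$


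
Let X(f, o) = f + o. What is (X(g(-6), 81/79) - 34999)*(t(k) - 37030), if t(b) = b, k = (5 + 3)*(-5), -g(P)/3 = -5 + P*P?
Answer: 102764972090/79 ≈ 1.3008e+9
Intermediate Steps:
g(P) = 15 - 3*P² (g(P) = -3*(-5 + P*P) = -3*(-5 + P²) = 15 - 3*P²)
k = -40 (k = 8*(-5) = -40)
(X(g(-6), 81/79) - 34999)*(t(k) - 37030) = (((15 - 3*(-6)²) + 81/79) - 34999)*(-40 - 37030) = (((15 - 3*36) + 81*(1/79)) - 34999)*(-37070) = (((15 - 108) + 81/79) - 34999)*(-37070) = ((-93 + 81/79) - 34999)*(-37070) = (-7266/79 - 34999)*(-37070) = -2772187/79*(-37070) = 102764972090/79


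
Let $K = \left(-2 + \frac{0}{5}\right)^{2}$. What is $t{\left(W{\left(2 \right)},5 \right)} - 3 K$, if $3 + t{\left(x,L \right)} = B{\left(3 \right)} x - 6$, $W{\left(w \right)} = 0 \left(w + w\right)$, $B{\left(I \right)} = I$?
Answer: $-21$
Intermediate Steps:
$W{\left(w \right)} = 0$ ($W{\left(w \right)} = 0 \cdot 2 w = 0$)
$t{\left(x,L \right)} = -9 + 3 x$ ($t{\left(x,L \right)} = -3 + \left(3 x - 6\right) = -3 + \left(-6 + 3 x\right) = -9 + 3 x$)
$K = 4$ ($K = \left(-2 + 0 \cdot \frac{1}{5}\right)^{2} = \left(-2 + 0\right)^{2} = \left(-2\right)^{2} = 4$)
$t{\left(W{\left(2 \right)},5 \right)} - 3 K = \left(-9 + 3 \cdot 0\right) - 12 = \left(-9 + 0\right) - 12 = -9 - 12 = -21$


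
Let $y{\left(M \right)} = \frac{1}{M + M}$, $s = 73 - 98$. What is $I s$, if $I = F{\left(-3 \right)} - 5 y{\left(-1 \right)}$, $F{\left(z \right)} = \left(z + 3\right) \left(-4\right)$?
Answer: $- \frac{125}{2} \approx -62.5$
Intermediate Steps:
$F{\left(z \right)} = -12 - 4 z$ ($F{\left(z \right)} = \left(3 + z\right) \left(-4\right) = -12 - 4 z$)
$s = -25$ ($s = 73 - 98 = -25$)
$y{\left(M \right)} = \frac{1}{2 M}$
$I = \frac{5}{2}$ ($I = \left(-12 - -12\right) - 5 \frac{1}{2 \left(-1\right)} = \left(-12 + 12\right) - 5 \cdot \frac{1}{2} \left(-1\right) = 0 - - \frac{5}{2} = 0 + \frac{5}{2} = \frac{5}{2} \approx 2.5$)
$I s = \frac{5}{2} \left(-25\right) = - \frac{125}{2}$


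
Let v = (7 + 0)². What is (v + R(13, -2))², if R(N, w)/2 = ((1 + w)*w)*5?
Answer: 4761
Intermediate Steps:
R(N, w) = 10*w*(1 + w) (R(N, w) = 2*(((1 + w)*w)*5) = 2*((w*(1 + w))*5) = 2*(5*w*(1 + w)) = 10*w*(1 + w))
v = 49 (v = 7² = 49)
(v + R(13, -2))² = (49 + 10*(-2)*(1 - 2))² = (49 + 10*(-2)*(-1))² = (49 + 20)² = 69² = 4761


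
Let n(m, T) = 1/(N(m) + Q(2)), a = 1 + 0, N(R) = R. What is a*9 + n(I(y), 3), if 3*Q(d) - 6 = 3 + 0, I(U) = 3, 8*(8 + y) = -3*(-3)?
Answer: 55/6 ≈ 9.1667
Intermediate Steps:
y = -55/8 (y = -8 + (-3*(-3))/8 = -8 + (1/8)*9 = -8 + 9/8 = -55/8 ≈ -6.8750)
a = 1
Q(d) = 3 (Q(d) = 2 + (3 + 0)/3 = 2 + (1/3)*3 = 2 + 1 = 3)
n(m, T) = 1/(3 + m) (n(m, T) = 1/(m + 3) = 1/(3 + m))
a*9 + n(I(y), 3) = 1*9 + 1/(3 + 3) = 9 + 1/6 = 55/6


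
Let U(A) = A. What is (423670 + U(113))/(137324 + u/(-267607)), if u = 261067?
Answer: 113407297281/36748602601 ≈ 3.0860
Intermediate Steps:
(423670 + U(113))/(137324 + u/(-267607)) = (423670 + 113)/(137324 + 261067/(-267607)) = 423783/(137324 + 261067*(-1/267607)) = 423783/(137324 - 261067/267607) = 423783/(36748602601/267607) = 423783*(267607/36748602601) = 113407297281/36748602601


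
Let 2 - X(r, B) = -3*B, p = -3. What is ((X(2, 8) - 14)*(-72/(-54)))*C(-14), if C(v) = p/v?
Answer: 24/7 ≈ 3.4286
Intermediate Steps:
X(r, B) = 2 + 3*B (X(r, B) = 2 - (-3)*B = 2 + 3*B)
C(v) = -3/v
((X(2, 8) - 14)*(-72/(-54)))*C(-14) = (((2 + 3*8) - 14)*(-72/(-54)))*(-3/(-14)) = (((2 + 24) - 14)*(-72*(-1/54)))*(-3*(-1/14)) = ((26 - 14)*(4/3))*(3/14) = (12*(4/3))*(3/14) = 16*(3/14) = 24/7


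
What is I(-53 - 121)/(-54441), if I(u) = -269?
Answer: 269/54441 ≈ 0.0049411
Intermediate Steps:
I(-53 - 121)/(-54441) = -269/(-54441) = -269*(-1/54441) = 269/54441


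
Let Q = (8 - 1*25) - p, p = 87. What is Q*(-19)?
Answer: 1976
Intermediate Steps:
Q = -104 (Q = (8 - 1*25) - 1*87 = (8 - 25) - 87 = -17 - 87 = -104)
Q*(-19) = -104*(-19) = 1976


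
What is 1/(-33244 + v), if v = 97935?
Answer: 1/64691 ≈ 1.5458e-5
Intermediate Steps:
1/(-33244 + v) = 1/(-33244 + 97935) = 1/64691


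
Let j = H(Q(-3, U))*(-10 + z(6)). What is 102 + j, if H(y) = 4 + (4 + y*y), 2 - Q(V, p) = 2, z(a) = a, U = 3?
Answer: 70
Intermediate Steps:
Q(V, p) = 0 (Q(V, p) = 2 - 1*2 = 2 - 2 = 0)
H(y) = 8 + y**2 (H(y) = 4 + (4 + y**2) = 8 + y**2)
j = -32 (j = (8 + 0**2)*(-10 + 6) = (8 + 0)*(-4) = 8*(-4) = -32)
102 + j = 102 - 32 = 70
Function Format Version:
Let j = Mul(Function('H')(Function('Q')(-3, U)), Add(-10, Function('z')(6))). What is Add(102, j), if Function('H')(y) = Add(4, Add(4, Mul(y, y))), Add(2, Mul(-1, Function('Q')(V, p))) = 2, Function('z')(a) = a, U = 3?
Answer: 70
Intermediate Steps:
Function('Q')(V, p) = 0 (Function('Q')(V, p) = Add(2, Mul(-1, 2)) = Add(2, -2) = 0)
Function('H')(y) = Add(8, Pow(y, 2)) (Function('H')(y) = Add(4, Add(4, Pow(y, 2))) = Add(8, Pow(y, 2)))
j = -32 (j = Mul(Add(8, Pow(0, 2)), Add(-10, 6)) = Mul(Add(8, 0), -4) = Mul(8, -4) = -32)
Add(102, j) = Add(102, -32) = 70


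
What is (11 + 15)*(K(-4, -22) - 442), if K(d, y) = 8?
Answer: -11284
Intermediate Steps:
(11 + 15)*(K(-4, -22) - 442) = (11 + 15)*(8 - 442) = 26*(-434) = -11284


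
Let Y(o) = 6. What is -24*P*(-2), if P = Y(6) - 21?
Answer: -720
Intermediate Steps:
P = -15 (P = 6 - 21 = -15)
-24*P*(-2) = -24*(-15)*(-2) = 360*(-2) = -720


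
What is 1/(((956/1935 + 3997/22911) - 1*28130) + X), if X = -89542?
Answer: -2111085/248414182829 ≈ -8.4982e-6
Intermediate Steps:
1/(((956/1935 + 3997/22911) - 1*28130) + X) = 1/(((956/1935 + 3997/22911) - 1*28130) - 89542) = 1/(((956*(1/1935) + 3997*(1/22911)) - 28130) - 89542) = 1/(((956/1935 + 571/3273) - 28130) - 89542) = 1/((1411291/2111085 - 28130) - 89542) = 1/(-59383409759/2111085 - 89542) = 1/(-248414182829/2111085) = -2111085/248414182829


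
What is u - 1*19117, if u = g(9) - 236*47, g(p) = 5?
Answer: -30204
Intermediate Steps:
u = -11087 (u = 5 - 236*47 = 5 - 11092 = -11087)
u - 1*19117 = -11087 - 1*19117 = -11087 - 19117 = -30204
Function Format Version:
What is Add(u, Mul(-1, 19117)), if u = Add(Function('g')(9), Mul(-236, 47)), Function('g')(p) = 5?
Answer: -30204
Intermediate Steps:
u = -11087 (u = Add(5, Mul(-236, 47)) = Add(5, -11092) = -11087)
Add(u, Mul(-1, 19117)) = Add(-11087, Mul(-1, 19117)) = Add(-11087, -19117) = -30204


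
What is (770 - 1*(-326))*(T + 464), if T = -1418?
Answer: -1045584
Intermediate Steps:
(770 - 1*(-326))*(T + 464) = (770 - 1*(-326))*(-1418 + 464) = (770 + 326)*(-954) = 1096*(-954) = -1045584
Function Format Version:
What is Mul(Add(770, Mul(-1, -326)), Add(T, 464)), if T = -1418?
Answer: -1045584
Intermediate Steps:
Mul(Add(770, Mul(-1, -326)), Add(T, 464)) = Mul(Add(770, Mul(-1, -326)), Add(-1418, 464)) = Mul(Add(770, 326), -954) = Mul(1096, -954) = -1045584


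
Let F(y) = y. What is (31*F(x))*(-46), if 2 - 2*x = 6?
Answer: 2852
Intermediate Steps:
x = -2 (x = 1 - ½*6 = 1 - 3 = -2)
(31*F(x))*(-46) = (31*(-2))*(-46) = -62*(-46) = 2852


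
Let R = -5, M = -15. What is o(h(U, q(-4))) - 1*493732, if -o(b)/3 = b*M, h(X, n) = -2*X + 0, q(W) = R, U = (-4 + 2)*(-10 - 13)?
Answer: -497872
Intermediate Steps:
U = 46 (U = -2*(-23) = 46)
q(W) = -5
h(X, n) = -2*X
o(b) = 45*b (o(b) = -3*b*(-15) = -(-45)*b = 45*b)
o(h(U, q(-4))) - 1*493732 = 45*(-2*46) - 1*493732 = 45*(-92) - 493732 = -4140 - 493732 = -497872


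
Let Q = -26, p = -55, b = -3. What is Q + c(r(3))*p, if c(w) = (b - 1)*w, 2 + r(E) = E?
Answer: 194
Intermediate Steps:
r(E) = -2 + E
c(w) = -4*w (c(w) = (-3 - 1)*w = -4*w)
Q + c(r(3))*p = -26 - 4*(-2 + 3)*(-55) = -26 - 4*1*(-55) = -26 - 4*(-55) = -26 + 220 = 194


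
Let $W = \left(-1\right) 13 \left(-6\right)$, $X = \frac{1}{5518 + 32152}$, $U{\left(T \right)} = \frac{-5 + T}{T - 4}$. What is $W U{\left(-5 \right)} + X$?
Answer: $\frac{9794203}{113010} \approx 86.667$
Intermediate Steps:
$U{\left(T \right)} = \frac{-5 + T}{-4 + T}$
$X = \frac{1}{37670} \approx 2.6546 \cdot 10^{-5}$
$W = 78$ ($W = \left(-13\right) \left(-6\right) = 78$)
$W U{\left(-5 \right)} + X = 78 \frac{-5 - 5}{-4 - 5} + \frac{1}{37670} = 78 \frac{1}{-9} \left(-10\right) + \frac{1}{37670} = 78 \left(\left(- \frac{1}{9}\right) \left(-10\right)\right) + \frac{1}{37670} = 78 \cdot \frac{10}{9} + \frac{1}{37670} = \frac{260}{3} + \frac{1}{37670} = \frac{9794203}{113010}$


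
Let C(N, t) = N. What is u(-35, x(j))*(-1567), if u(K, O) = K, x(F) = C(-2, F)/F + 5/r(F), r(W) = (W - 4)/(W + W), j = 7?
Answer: 54845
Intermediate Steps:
r(W) = (-4 + W)/(2*W) (r(W) = (-4 + W)/((2*W)) = (-4 + W)*(1/(2*W)) = (-4 + W)/(2*W))
x(F) = -2/F + 10*F/(-4 + F) (x(F) = -2/F + 5/(((-4 + F)/(2*F))) = -2/F + 5*(2*F/(-4 + F)) = -2/F + 10*F/(-4 + F))
u(-35, x(j))*(-1567) = -35*(-1567) = 54845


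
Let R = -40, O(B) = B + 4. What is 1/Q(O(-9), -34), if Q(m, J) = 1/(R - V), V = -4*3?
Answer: -28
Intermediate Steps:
O(B) = 4 + B
V = -12
Q(m, J) = -1/28 (Q(m, J) = 1/(-40 - 1*(-12)) = 1/(-40 + 12) = 1/(-28) = -1/28)
1/Q(O(-9), -34) = 1/(-1/28) = -28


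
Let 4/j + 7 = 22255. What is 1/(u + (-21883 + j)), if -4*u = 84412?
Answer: -5562/239088131 ≈ -2.3263e-5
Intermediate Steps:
j = 1/5562 (j = 4/(-7 + 22255) = 4/22248 = 4*(1/22248) = 1/5562 ≈ 0.00017979)
u = -21103 (u = -¼*84412 = -21103)
1/(u + (-21883 + j)) = 1/(-21103 + (-21883 + 1/5562)) = 1/(-21103 - 121713245/5562) = 1/(-239088131/5562) = -5562/239088131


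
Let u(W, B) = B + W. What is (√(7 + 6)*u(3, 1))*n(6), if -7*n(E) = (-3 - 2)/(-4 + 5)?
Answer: 20*√13/7 ≈ 10.302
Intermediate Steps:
n(E) = 5/7 (n(E) = -(-3 - 2)/(7*(-4 + 5)) = -(-5)/(7*1) = -(-5)/7 = -⅐*(-5) = 5/7)
(√(7 + 6)*u(3, 1))*n(6) = (√(7 + 6)*(1 + 3))*(5/7) = (√13*4)*(5/7) = (4*√13)*(5/7) = 20*√13/7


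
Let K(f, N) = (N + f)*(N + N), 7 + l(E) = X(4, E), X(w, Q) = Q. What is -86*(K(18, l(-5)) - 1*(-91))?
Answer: 4558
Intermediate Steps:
l(E) = -7 + E
K(f, N) = 2*N*(N + f) (K(f, N) = (N + f)*(2*N) = 2*N*(N + f))
-86*(K(18, l(-5)) - 1*(-91)) = -86*(2*(-7 - 5)*((-7 - 5) + 18) - 1*(-91)) = -86*(2*(-12)*(-12 + 18) + 91) = -86*(2*(-12)*6 + 91) = -86*(-144 + 91) = -86*(-53) = 4558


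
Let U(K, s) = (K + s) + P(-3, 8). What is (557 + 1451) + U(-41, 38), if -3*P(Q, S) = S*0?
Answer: 2005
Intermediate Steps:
P(Q, S) = 0 (P(Q, S) = -S*0/3 = -⅓*0 = 0)
U(K, s) = K + s (U(K, s) = (K + s) + 0 = K + s)
(557 + 1451) + U(-41, 38) = (557 + 1451) + (-41 + 38) = 2008 - 3 = 2005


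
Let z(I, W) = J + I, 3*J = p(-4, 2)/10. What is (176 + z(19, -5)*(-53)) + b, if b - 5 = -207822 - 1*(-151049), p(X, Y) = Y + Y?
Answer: -864091/15 ≈ -57606.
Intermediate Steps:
p(X, Y) = 2*Y
b = -56768 (b = 5 + (-207822 - 1*(-151049)) = 5 + (-207822 + 151049) = 5 - 56773 = -56768)
J = 2/15 (J = ((2*2)/10)/3 = (4*(⅒))/3 = (⅓)*(⅖) = 2/15 ≈ 0.13333)
z(I, W) = 2/15 + I
(176 + z(19, -5)*(-53)) + b = (176 + (2/15 + 19)*(-53)) - 56768 = (176 + (287/15)*(-53)) - 56768 = (176 - 15211/15) - 56768 = -12571/15 - 56768 = -864091/15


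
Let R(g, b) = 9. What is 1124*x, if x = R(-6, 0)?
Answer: 10116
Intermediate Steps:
x = 9
1124*x = 1124*9 = 10116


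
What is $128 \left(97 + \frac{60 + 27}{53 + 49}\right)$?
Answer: $\frac{212928}{17} \approx 12525.0$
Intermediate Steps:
$128 \left(97 + \frac{60 + 27}{53 + 49}\right) = 128 \left(97 + \frac{87}{102}\right) = 128 \left(97 + 87 \cdot \frac{1}{102}\right) = 128 \left(97 + \frac{29}{34}\right) = 128 \cdot \frac{3327}{34} = \frac{212928}{17}$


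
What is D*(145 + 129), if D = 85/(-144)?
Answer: -11645/72 ≈ -161.74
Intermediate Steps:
D = -85/144 (D = 85*(-1/144) = -85/144 ≈ -0.59028)
D*(145 + 129) = -85*(145 + 129)/144 = -85/144*274 = -11645/72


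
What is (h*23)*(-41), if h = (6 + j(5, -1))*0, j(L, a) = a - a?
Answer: 0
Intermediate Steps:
j(L, a) = 0
h = 0 (h = (6 + 0)*0 = 6*0 = 0)
(h*23)*(-41) = (0*23)*(-41) = 0*(-41) = 0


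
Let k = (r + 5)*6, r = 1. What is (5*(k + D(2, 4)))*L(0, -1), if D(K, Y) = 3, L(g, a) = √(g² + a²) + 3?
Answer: 780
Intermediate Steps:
L(g, a) = 3 + √(a² + g²) (L(g, a) = √(a² + g²) + 3 = 3 + √(a² + g²))
k = 36 (k = (1 + 5)*6 = 6*6 = 36)
(5*(k + D(2, 4)))*L(0, -1) = (5*(36 + 3))*(3 + √((-1)² + 0²)) = (5*39)*(3 + √(1 + 0)) = 195*(3 + √1) = 195*(3 + 1) = 195*4 = 780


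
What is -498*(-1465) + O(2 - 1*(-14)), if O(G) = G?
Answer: 729586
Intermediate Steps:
-498*(-1465) + O(2 - 1*(-14)) = -498*(-1465) + (2 - 1*(-14)) = 729570 + (2 + 14) = 729570 + 16 = 729586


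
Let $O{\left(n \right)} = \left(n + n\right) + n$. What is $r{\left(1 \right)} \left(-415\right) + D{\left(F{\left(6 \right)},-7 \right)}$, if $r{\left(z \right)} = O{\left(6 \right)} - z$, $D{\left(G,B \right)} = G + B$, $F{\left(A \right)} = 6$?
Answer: $-7056$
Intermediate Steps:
$O{\left(n \right)} = 3 n$ ($O{\left(n \right)} = 2 n + n = 3 n$)
$D{\left(G,B \right)} = B + G$
$r{\left(z \right)} = 18 - z$ ($r{\left(z \right)} = 3 \cdot 6 - z = 18 - z$)
$r{\left(1 \right)} \left(-415\right) + D{\left(F{\left(6 \right)},-7 \right)} = \left(18 - 1\right) \left(-415\right) + \left(-7 + 6\right) = \left(18 - 1\right) \left(-415\right) - 1 = 17 \left(-415\right) - 1 = -7055 - 1 = -7056$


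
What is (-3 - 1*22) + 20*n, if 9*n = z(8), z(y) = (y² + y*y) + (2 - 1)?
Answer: 785/3 ≈ 261.67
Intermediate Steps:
z(y) = 1 + 2*y² (z(y) = (y² + y²) + 1 = 2*y² + 1 = 1 + 2*y²)
n = 43/3 (n = (1 + 2*8²)/9 = (1 + 2*64)/9 = (1 + 128)/9 = (⅑)*129 = 43/3 ≈ 14.333)
(-3 - 1*22) + 20*n = (-3 - 1*22) + 20*(43/3) = (-3 - 22) + 860/3 = -25 + 860/3 = 785/3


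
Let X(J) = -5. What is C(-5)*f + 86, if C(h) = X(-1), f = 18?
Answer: -4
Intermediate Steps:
C(h) = -5
C(-5)*f + 86 = -5*18 + 86 = -90 + 86 = -4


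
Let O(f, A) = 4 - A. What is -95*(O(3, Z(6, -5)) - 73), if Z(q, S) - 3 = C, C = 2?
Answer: 7030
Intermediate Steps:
Z(q, S) = 5 (Z(q, S) = 3 + 2 = 5)
-95*(O(3, Z(6, -5)) - 73) = -95*((4 - 1*5) - 73) = -95*((4 - 5) - 73) = -95*(-1 - 73) = -95*(-74) = 7030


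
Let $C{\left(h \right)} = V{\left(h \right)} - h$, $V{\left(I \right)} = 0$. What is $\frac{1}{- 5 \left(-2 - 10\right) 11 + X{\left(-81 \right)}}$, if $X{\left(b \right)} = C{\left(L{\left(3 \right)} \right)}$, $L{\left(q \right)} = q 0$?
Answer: $\frac{1}{660} \approx 0.0015152$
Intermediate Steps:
$L{\left(q \right)} = 0$
$C{\left(h \right)} = - h$ ($C{\left(h \right)} = 0 - h = - h$)
$X{\left(b \right)} = 0$ ($X{\left(b \right)} = \left(-1\right) 0 = 0$)
$\frac{1}{- 5 \left(-2 - 10\right) 11 + X{\left(-81 \right)}} = \frac{1}{- 5 \left(-2 - 10\right) 11 + 0} = \frac{1}{\left(-5\right) \left(-12\right) 11 + 0} = \frac{1}{60 \cdot 11 + 0} = \frac{1}{660 + 0} = \frac{1}{660}$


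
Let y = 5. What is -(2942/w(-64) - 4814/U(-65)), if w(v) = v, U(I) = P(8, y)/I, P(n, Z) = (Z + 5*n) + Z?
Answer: -993957/160 ≈ -6212.2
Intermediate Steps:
P(n, Z) = 2*Z + 5*n
U(I) = 50/I (U(I) = (2*5 + 5*8)/I = (10 + 40)/I = 50/I)
-(2942/w(-64) - 4814/U(-65)) = -(2942/(-64) - 4814/(50/(-65))) = -(2942*(-1/64) - 4814/(50*(-1/65))) = -(-1471/32 - 4814/(-10/13)) = -(-1471/32 - 4814*(-13/10)) = -(-1471/32 + 31291/5) = -1*993957/160 = -993957/160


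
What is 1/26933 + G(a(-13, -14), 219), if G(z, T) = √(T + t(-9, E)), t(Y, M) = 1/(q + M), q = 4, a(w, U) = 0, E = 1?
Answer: 1/26933 + 2*√1370/5 ≈ 14.805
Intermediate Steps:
t(Y, M) = 1/(4 + M)
G(z, T) = √(⅕ + T) (G(z, T) = √(T + 1/(4 + 1)) = √(T + 1/5) = √(T + ⅕) = √(⅕ + T))
1/26933 + G(a(-13, -14), 219) = 1/26933 + √(5 + 25*219)/5 = 1/26933 + √(5 + 5475)/5 = 1/26933 + √5480/5 = 1/26933 + (2*√1370)/5 = 1/26933 + 2*√1370/5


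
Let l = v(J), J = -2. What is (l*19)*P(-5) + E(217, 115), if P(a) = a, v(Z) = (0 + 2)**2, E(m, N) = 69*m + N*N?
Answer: 27818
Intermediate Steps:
E(m, N) = N**2 + 69*m (E(m, N) = 69*m + N**2 = N**2 + 69*m)
v(Z) = 4 (v(Z) = 2**2 = 4)
l = 4
(l*19)*P(-5) + E(217, 115) = (4*19)*(-5) + (115**2 + 69*217) = 76*(-5) + (13225 + 14973) = -380 + 28198 = 27818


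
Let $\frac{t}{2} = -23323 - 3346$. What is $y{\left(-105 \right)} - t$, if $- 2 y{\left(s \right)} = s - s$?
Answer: $53338$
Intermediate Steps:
$t = -53338$ ($t = 2 \left(-23323 - 3346\right) = 2 \left(-26669\right) = -53338$)
$y{\left(s \right)} = 0$ ($y{\left(s \right)} = - \frac{s - s}{2} = \left(- \frac{1}{2}\right) 0 = 0$)
$y{\left(-105 \right)} - t = 0 - -53338 = 0 + 53338 = 53338$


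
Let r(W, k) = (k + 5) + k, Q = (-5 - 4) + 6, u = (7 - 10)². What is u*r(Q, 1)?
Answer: 63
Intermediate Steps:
u = 9 (u = (-3)² = 9)
Q = -3 (Q = -9 + 6 = -3)
r(W, k) = 5 + 2*k (r(W, k) = (5 + k) + k = 5 + 2*k)
u*r(Q, 1) = 9*(5 + 2*1) = 9*(5 + 2) = 9*7 = 63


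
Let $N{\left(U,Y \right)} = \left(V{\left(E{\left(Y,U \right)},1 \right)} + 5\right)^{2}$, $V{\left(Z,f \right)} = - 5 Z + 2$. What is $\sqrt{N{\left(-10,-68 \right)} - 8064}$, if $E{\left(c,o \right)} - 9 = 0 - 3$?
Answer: $i \sqrt{7535} \approx 86.804 i$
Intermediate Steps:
$E{\left(c,o \right)} = 6$ ($E{\left(c,o \right)} = 9 + \left(0 - 3\right) = 9 - 3 = 6$)
$V{\left(Z,f \right)} = 2 - 5 Z$
$N{\left(U,Y \right)} = 529$ ($N{\left(U,Y \right)} = \left(\left(2 - 30\right) + 5\right)^{2} = \left(-28 + 5\right)^{2} = \left(-23\right)^{2} = 529$)
$\sqrt{N{\left(-10,-68 \right)} - 8064} = \sqrt{529 - 8064} = \sqrt{-7535} = i \sqrt{7535}$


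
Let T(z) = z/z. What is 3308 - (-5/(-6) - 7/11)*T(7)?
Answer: 218315/66 ≈ 3307.8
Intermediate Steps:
T(z) = 1
3308 - (-5/(-6) - 7/11)*T(7) = 3308 - (-5/(-6) - 7/11) = 3308 - (-5*(-⅙) - 7*1/11) = 3308 - (⅚ - 7/11) = 3308 - 13/66 = 218315/66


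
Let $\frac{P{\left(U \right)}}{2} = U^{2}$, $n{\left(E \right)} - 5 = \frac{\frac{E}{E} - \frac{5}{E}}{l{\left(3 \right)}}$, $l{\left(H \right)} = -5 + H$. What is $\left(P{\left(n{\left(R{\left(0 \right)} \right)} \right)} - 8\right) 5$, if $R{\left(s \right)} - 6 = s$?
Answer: $\frac{14525}{72} \approx 201.74$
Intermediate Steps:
$R{\left(s \right)} = 6 + s$
$n{\left(E \right)} = \frac{9}{2} + \frac{5}{2 E}$ ($n{\left(E \right)} = 5 + \frac{\frac{E}{E} - \frac{5}{E}}{-5 + 3} = 5 + \frac{1 - \frac{5}{E}}{-2} = 5 + \left(1 - \frac{5}{E}\right) \left(- \frac{1}{2}\right) = 5 - \left(\frac{1}{2} - \frac{5}{2 E}\right) = \frac{9}{2} + \frac{5}{2 E}$)
$P{\left(U \right)} = 2 U^{2}$
$\left(P{\left(n{\left(R{\left(0 \right)} \right)} \right)} - 8\right) 5 = \left(2 \left(\frac{5 + 9 \left(6 + 0\right)}{2 \left(6 + 0\right)}\right)^{2} - 8\right) 5 = \left(2 \left(\frac{5 + 9 \cdot 6}{2 \cdot 6}\right)^{2} - 8\right) 5 = \left(2 \left(\frac{1}{2} \cdot \frac{1}{6} \left(5 + 54\right)\right)^{2} - 8\right) 5 = \left(2 \left(\frac{1}{2} \cdot \frac{1}{6} \cdot 59\right)^{2} - 8\right) 5 = \left(2 \left(\frac{59}{12}\right)^{2} - 8\right) 5 = \left(2 \cdot \frac{3481}{144} - 8\right) 5 = \left(\frac{3481}{72} - 8\right) 5 = \frac{2905}{72} \cdot 5 = \frac{14525}{72}$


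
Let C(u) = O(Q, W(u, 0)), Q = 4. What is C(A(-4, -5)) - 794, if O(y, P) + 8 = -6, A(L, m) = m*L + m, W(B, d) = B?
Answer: -808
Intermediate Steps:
A(L, m) = m + L*m (A(L, m) = L*m + m = m + L*m)
O(y, P) = -14 (O(y, P) = -8 - 6 = -14)
C(u) = -14
C(A(-4, -5)) - 794 = -14 - 794 = -808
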